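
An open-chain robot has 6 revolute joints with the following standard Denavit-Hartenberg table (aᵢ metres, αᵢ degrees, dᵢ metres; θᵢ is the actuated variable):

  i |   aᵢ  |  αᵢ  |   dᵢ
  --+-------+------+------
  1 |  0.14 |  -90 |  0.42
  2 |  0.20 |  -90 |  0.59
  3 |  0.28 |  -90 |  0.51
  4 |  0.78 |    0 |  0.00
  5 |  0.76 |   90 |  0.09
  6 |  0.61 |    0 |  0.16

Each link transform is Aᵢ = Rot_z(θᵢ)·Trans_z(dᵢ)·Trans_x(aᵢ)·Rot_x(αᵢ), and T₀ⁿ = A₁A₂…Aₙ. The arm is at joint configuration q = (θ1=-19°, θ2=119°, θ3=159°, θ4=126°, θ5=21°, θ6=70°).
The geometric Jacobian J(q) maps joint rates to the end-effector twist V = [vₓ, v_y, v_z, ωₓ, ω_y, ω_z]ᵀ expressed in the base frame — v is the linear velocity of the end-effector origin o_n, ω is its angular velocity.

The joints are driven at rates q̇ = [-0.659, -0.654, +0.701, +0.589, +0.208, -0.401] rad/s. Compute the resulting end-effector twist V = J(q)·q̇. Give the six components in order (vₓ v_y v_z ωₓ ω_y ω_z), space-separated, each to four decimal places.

o_n = [0.9093, 1.3082, -0.6644]
J₁: ẑ×o_n = [-1.3082, 0.9093, 0.0000], ω = ẑ
J2: z=[0.3256, 0.9455, 0.0000] o=[0.1324, -0.0456, 0.4200] → [-1.0254, 0.3531, -0.2939, 0.3256, 0.9455, 0.0000]
J3: z=[-0.8270, 0.2847, 0.4848] o=[0.2328, 0.5438, 0.2451] → [-0.6296, -0.4241, -0.8248, -0.8270, 0.2847, 0.4848]
J4: z=[0.4682, 0.8262, 0.3134] o=[-0.1018, 0.5529, 0.7210] → [-1.3813, 0.9656, -0.4817, 0.4682, 0.8262, 0.3134]
J5: z=[0.4682, 0.8262, 0.3134] o=[0.2773, 0.5962, 0.0407] → [-0.8057, 0.5282, -0.1887, 0.4682, 0.8262, 0.3134]
J6: z=[0.8631, -0.5036, 0.0381] o=[0.4634, 0.8625, -0.6522] → [-0.0108, 0.0275, 0.6093, 0.8631, -0.5036, 0.0381]
V = J·q̇ = [0.1146, -0.4599, -0.9533, -0.7656, 0.4416, -0.0846]

0.1146 -0.4599 -0.9533 -0.7656 0.4416 -0.0846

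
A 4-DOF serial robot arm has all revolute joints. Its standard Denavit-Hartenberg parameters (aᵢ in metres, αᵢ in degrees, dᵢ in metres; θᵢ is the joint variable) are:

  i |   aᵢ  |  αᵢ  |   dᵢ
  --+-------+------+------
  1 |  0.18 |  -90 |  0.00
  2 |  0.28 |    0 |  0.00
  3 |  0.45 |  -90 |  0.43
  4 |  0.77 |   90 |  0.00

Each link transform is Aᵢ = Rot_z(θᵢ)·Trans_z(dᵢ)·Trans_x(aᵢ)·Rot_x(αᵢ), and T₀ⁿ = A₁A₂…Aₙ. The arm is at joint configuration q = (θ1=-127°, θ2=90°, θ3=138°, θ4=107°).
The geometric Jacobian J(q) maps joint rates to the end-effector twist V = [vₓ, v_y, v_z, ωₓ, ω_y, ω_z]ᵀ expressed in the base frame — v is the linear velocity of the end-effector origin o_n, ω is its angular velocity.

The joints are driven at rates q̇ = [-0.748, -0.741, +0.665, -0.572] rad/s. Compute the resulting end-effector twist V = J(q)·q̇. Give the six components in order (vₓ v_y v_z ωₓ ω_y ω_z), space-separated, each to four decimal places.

o_n = [-0.2624, 0.1608, -0.1129]
J₁: ẑ×o_n = [-0.1608, -0.2624, 0.0000], ω = ẑ
J2: z=[0.7986, -0.6018, 0.0000] o=[-0.1083, -0.1438, 0.0000] → [0.0679, 0.0902, 0.1505, 0.7986, -0.6018, 0.0000]
J3: z=[0.7986, -0.6018, 0.0000] o=[-0.1083, -0.1438, -0.2800] → [-0.1006, -0.1335, 0.1505, 0.7986, -0.6018, 0.0000]
J4: z=[-0.4472, -0.5935, 0.6691] o=[0.4163, -0.1621, 0.0544] → [-0.1167, -0.5290, -0.5472, -0.4472, -0.5935, 0.6691]
V = J·q̇ = [0.0698, 0.3433, 0.3016, 0.1951, 0.3852, -1.1307]

0.0698 0.3433 0.3016 0.1951 0.3852 -1.1307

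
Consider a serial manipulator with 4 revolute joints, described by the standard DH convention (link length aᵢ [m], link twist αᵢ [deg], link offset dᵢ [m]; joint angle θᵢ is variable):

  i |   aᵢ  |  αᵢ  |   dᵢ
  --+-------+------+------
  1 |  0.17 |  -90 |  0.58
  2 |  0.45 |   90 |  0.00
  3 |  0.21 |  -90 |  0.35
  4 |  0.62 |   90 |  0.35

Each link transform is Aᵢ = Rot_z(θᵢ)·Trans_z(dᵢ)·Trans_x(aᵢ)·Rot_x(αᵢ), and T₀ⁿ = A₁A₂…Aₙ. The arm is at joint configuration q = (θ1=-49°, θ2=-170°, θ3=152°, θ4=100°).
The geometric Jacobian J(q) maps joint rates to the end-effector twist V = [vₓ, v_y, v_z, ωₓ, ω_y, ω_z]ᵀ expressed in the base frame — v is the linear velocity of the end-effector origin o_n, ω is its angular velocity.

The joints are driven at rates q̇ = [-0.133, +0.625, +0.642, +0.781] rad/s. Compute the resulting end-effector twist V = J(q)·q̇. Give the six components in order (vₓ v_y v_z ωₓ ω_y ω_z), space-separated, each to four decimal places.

o_n = [-0.1820, -0.1885, 0.8705]
J₁: ẑ×o_n = [0.1885, -0.1820, 0.0000], ω = ẑ
J2: z=[0.7547, 0.6561, 0.0000] o=[0.1115, -0.1283, 0.5800] → [0.1906, -0.2193, 0.1471, 0.7547, 0.6561, 0.0000]
J3: z=[-0.1139, 0.1311, -0.9848] o=[-0.1792, 0.2062, 0.6581] → [-0.3608, 0.0269, 0.0453, -0.1139, 0.1311, -0.9848]
J4: z=[-0.3630, -0.9282, -0.0815] o=[-0.0249, 0.1789, 0.2813] → [-0.5769, 0.2267, -0.0124, -0.3630, -0.9282, -0.0815]
V = J·q̇ = [-0.5882, 0.0815, 0.1113, 0.1150, -0.2307, -0.8289]

-0.5882 0.0815 0.1113 0.1150 -0.2307 -0.8289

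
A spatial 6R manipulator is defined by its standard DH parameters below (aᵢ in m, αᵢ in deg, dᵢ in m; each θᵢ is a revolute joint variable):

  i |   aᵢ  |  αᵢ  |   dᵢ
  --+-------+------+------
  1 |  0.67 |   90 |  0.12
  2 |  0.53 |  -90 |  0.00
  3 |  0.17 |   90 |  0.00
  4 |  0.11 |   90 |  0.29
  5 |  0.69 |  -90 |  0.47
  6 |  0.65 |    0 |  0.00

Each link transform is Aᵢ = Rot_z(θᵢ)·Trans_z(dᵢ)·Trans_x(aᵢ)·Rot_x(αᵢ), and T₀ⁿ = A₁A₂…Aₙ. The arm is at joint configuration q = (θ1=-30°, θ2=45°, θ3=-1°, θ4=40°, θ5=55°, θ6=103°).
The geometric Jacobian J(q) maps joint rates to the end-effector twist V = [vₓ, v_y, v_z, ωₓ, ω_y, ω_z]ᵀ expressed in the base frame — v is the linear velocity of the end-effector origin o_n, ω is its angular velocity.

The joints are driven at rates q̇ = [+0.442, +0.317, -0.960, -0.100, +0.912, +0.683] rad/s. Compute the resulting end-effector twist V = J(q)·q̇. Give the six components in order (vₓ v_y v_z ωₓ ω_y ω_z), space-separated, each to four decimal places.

o_n = [0.5209, -1.1576, 1.0404]
J₁: ẑ×o_n = [1.1576, 0.5209, -0.0000], ω = ẑ
J2: z=[-0.5000, -0.8660, 0.0000] o=[0.5802, -0.3350, 0.1200] → [-0.7971, 0.4602, 0.3599, -0.5000, -0.8660, 0.0000]
J3: z=[-0.6124, 0.3536, 0.7071] o=[0.9048, -0.5224, 0.4948] → [0.6421, 0.0627, 0.5247, -0.6124, 0.3536, 0.7071]
J4: z=[-0.5106, -0.8597, -0.0123] o=[1.0074, -0.5850, 0.6150] → [-0.3728, 0.2232, -0.1259, -0.5106, -0.8597, -0.0123]
J5: z=[0.8571, -0.5078, -0.0872] o=[0.8669, -0.8404, 0.7209] → [-0.1899, -0.2436, -0.4476, 0.8571, -0.5078, -0.0872]
J6: z=[-0.3492, -0.4480, -0.8230] o=[1.0083, -1.5868, 1.0672] → [0.3653, 0.3918, -0.3682, -0.3492, -0.4480, -0.8230]
V = J·q̇ = [-0.2438, 0.3391, -1.0367, 1.0236, -1.2970, -0.8773]

-0.2438 0.3391 -1.0367 1.0236 -1.2970 -0.8773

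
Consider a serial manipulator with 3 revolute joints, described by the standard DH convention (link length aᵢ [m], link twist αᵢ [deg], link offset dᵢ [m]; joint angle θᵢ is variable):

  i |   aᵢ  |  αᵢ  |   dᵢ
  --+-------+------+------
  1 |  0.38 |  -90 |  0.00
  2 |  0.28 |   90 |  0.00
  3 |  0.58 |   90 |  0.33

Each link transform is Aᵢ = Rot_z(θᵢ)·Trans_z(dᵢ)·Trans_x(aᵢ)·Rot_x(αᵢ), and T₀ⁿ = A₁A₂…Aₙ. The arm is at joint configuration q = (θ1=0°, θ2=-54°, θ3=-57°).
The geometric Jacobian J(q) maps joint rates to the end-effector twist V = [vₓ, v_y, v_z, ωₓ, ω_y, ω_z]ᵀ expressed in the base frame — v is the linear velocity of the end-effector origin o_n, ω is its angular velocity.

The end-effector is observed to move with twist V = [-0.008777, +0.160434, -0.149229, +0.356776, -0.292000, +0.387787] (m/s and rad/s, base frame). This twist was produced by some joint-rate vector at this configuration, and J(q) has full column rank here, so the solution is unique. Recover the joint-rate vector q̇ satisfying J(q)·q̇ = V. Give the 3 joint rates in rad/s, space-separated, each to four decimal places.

o_n = [0.4633, -0.4864, 0.6761]
J₁: ẑ×o_n = [0.4864, 0.4633, -0.0000], ω = ẑ
J2: z=[0.0000, 1.0000, 0.0000] o=[0.3800, 0.0000, 0.0000] → [0.6761, 0.0000, -0.0833, 0.0000, 1.0000, 0.0000]
J3: z=[-0.8090, 0.0000, 0.5878] o=[0.5446, -0.0000, 0.2265] → [0.2859, 0.3159, 0.3935, -0.8090, 0.0000, 0.5878]
q̇ = J⁺·V = [0.6470, -0.2920, -0.4410]

0.6470 -0.2920 -0.4410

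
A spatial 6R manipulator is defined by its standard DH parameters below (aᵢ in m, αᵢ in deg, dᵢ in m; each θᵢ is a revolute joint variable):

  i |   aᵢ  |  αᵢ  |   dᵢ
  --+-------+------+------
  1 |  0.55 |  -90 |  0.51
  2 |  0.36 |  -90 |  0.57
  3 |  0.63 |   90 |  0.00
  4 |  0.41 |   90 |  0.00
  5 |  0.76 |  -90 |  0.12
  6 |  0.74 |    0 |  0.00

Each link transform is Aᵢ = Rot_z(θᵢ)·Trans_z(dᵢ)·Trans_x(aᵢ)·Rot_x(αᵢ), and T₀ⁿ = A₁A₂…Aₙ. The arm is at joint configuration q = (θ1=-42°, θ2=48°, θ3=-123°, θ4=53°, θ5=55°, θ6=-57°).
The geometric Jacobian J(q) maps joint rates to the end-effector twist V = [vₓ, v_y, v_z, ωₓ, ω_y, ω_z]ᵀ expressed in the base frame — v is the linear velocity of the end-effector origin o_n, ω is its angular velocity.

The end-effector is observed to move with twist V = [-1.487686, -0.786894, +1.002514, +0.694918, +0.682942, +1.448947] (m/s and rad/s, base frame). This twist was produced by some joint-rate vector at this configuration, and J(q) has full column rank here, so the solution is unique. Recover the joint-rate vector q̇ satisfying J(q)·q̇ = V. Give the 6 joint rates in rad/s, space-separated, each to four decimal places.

0.6310 0.3910 -0.1970 0.2750 0.8740 -0.2010

o_n = [0.5386, 1.6939, 1.3156]
J₁: ẑ×o_n = [-1.6939, 0.5386, 0.0000], ω = ẑ
J2: z=[0.6691, 0.7431, 0.0000] o=[0.4087, -0.3680, 0.5100] → [0.5987, -0.5391, 1.2832, 0.6691, 0.7431, 0.0000]
J3: z=[-0.5523, 0.4973, -0.6691] o=[0.9691, -0.1056, 0.2425] → [1.7377, 0.8808, -0.7797, -0.5523, 0.4973, -0.6691]
J4: z=[-0.7815, -0.0292, 0.6233] o=[1.1521, 0.4407, 0.4975] → [-0.8050, 0.2570, -0.9973, -0.7815, -0.0292, 0.6233]
J5: z=[0.5642, 0.3932, 0.7259] o=[1.0429, 0.8174, 0.3782] → [-0.2676, -0.8950, 0.6928, 0.5642, 0.3932, 0.7259]
J6: z=[-0.2301, -0.7695, 0.5957] o=[0.5080, 1.2470, 0.7266] → [-0.7195, 0.1538, -0.0792, -0.2301, -0.7695, 0.5957]
q̇ = J⁺·V = [0.6310, 0.3910, -0.1970, 0.2750, 0.8740, -0.2010]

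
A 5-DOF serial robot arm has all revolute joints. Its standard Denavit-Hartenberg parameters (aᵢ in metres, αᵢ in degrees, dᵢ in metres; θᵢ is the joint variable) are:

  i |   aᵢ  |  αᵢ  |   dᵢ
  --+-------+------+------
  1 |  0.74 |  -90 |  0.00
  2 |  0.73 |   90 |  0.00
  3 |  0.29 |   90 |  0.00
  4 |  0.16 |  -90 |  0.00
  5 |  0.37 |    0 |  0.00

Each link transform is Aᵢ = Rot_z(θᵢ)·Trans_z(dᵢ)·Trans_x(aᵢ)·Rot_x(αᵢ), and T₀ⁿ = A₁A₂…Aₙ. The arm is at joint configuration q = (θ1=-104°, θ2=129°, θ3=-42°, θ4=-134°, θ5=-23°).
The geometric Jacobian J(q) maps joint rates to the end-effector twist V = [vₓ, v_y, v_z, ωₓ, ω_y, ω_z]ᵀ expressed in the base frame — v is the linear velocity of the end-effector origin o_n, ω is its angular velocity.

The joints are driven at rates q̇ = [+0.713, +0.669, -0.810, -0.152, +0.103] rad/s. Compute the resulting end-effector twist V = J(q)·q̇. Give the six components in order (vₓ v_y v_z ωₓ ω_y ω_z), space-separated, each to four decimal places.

o_n = [-0.0882, -0.0694, -0.2322]
J₁: ẑ×o_n = [0.0694, -0.0882, 0.0000], ω = ẑ
J2: z=[0.9703, -0.2419, 0.0000] o=[-0.1790, -0.7180, 0.0000] → [0.0562, 0.2253, 0.6514, 0.9703, -0.2419, 0.0000]
J3: z=[-0.1880, -0.7541, -0.6293] o=[-0.0679, -0.2723, -0.5673] → [-0.1250, 0.0758, -0.0535, -0.1880, -0.7541, -0.6293]
J4: z=[-0.8229, -0.2288, 0.5200] o=[-0.2234, -0.0937, -0.7348] → [-0.1277, 0.4839, 0.0109, -0.8229, -0.2288, 0.5200]
J5: z=[-0.2550, 0.9667, 0.0217] o=[-0.1421, -0.0754, -0.5982] → [0.3537, 0.0945, -0.0537, -0.2550, 0.9667, 0.0217]
V = J·q̇ = [0.2441, -0.0374, 0.4719, 0.9002, 0.5833, 1.1459]

0.2441 -0.0374 0.4719 0.9002 0.5833 1.1459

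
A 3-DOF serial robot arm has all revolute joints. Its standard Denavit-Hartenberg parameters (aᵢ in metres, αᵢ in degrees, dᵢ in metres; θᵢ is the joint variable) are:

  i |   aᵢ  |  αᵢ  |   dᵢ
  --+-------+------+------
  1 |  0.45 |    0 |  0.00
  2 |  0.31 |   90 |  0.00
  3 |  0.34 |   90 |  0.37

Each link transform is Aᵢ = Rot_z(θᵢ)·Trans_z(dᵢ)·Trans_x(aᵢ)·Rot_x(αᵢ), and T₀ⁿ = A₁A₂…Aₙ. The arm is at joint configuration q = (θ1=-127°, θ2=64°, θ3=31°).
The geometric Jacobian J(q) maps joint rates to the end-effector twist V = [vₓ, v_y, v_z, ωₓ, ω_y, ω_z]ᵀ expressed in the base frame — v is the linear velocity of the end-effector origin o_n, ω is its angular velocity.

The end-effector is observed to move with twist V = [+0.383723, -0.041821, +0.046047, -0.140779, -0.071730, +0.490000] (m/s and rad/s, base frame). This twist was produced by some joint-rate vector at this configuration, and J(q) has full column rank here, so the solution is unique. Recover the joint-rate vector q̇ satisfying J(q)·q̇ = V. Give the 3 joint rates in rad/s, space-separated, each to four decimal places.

0.1430 0.3470 0.1580

o_n = [-0.3274, -1.0632, 0.1751]
J₁: ẑ×o_n = [1.0632, -0.3274, 0.0000], ω = ẑ
J2: z=[0.0000, 0.0000, 1.0000] o=[-0.2708, -0.3594, 0.0000] → [0.7039, -0.0566, 0.0000, 0.0000, 0.0000, 1.0000]
J3: z=[-0.8910, -0.4540, 0.0000] o=[-0.1301, -0.6356, 0.0000] → [-0.0795, 0.1560, 0.2914, -0.8910, -0.4540, 0.0000]
q̇ = J⁺·V = [0.1430, 0.3470, 0.1580]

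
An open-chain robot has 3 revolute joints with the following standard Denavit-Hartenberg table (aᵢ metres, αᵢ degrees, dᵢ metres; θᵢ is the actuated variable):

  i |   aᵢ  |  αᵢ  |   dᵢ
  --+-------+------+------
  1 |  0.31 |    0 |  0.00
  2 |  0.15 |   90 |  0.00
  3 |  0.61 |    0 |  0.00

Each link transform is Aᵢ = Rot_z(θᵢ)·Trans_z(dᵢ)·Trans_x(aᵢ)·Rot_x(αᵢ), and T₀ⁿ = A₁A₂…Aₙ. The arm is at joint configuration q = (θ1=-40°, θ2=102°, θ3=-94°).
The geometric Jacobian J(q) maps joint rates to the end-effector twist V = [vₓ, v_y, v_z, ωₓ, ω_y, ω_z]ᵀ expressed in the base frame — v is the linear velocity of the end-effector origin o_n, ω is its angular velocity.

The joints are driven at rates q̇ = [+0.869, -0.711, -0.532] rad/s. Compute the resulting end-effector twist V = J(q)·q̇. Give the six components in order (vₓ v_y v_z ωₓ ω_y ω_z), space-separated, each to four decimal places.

o_n = [0.2879, -0.1044, -0.6085]
J₁: ẑ×o_n = [0.1044, 0.2879, -0.0000], ω = ẑ
J2: z=[0.0000, 0.0000, 1.0000] o=[0.2375, -0.1993, 0.0000] → [-0.0949, 0.0504, 0.0000, 0.0000, 0.0000, 1.0000]
J3: z=[0.8829, -0.4695, 0.0000] o=[0.3079, -0.0668, 0.0000] → [0.2857, 0.5373, -0.0426, 0.8829, -0.4695, 0.0000]
V = J·q̇ = [0.0062, -0.0715, 0.0226, -0.4697, 0.2498, 0.1580]

0.0062 -0.0715 0.0226 -0.4697 0.2498 0.1580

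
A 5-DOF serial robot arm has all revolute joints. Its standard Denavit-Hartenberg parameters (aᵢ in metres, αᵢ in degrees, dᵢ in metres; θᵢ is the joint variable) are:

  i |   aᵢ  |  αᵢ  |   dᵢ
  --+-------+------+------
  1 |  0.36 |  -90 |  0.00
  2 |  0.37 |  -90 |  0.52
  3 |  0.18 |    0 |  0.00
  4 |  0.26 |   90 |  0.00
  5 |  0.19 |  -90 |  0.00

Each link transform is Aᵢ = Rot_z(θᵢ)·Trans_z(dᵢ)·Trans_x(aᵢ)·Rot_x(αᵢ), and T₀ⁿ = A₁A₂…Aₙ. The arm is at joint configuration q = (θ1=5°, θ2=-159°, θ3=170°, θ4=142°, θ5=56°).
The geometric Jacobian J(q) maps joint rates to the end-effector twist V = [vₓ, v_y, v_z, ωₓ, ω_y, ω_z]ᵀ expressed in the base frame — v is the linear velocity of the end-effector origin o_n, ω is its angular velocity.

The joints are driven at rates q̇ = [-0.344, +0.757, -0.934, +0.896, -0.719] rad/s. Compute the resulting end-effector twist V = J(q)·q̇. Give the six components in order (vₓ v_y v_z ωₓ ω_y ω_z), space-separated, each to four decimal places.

o_n = [-0.0586, 0.7587, 0.3039]
J₁: ẑ×o_n = [-0.7587, -0.0586, 0.0000], ω = ẑ
J2: z=[-0.0872, 0.9962, 0.0000] o=[0.3586, 0.0314, 0.0000] → [0.3028, 0.0265, 0.3523, -0.0872, 0.9962, 0.0000]
J3: z=[0.3570, 0.0312, 0.9336] o=[-0.0308, 0.5193, 0.1326] → [-0.2182, -0.0871, 0.0863, 0.3570, 0.0312, 0.9336]
J4: z=[0.3570, 0.0312, 0.9336] o=[0.1368, 0.5026, 0.0691] → [-0.2318, -0.2663, 0.0975, 0.3570, 0.0312, 0.9336]
J5: z=[0.6328, 0.7271, -0.2663] o=[-0.0419, 0.6809, 0.1314] → [0.1462, -0.1047, 0.0614, 0.6328, 0.7271, -0.2663]
V = J·q̇ = [0.3812, -0.0417, 0.2293, -0.5345, 0.2302, -0.1880]

0.3812 -0.0417 0.2293 -0.5345 0.2302 -0.1880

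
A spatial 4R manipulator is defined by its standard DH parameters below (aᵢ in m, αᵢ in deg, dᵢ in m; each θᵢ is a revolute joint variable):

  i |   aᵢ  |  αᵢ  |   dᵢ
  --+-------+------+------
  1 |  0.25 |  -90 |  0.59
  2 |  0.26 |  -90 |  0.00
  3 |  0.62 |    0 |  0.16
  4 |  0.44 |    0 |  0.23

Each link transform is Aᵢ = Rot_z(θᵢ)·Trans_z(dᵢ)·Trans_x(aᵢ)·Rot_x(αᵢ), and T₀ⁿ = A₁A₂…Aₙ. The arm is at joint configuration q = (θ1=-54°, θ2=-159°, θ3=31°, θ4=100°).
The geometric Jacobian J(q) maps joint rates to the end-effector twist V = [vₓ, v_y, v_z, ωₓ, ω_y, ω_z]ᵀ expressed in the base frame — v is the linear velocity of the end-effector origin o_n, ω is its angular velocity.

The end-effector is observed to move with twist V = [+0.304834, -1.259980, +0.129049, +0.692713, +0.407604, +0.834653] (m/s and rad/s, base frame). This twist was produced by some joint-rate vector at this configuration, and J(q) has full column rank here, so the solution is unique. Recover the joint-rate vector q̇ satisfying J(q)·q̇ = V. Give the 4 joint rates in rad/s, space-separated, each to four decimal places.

0.6330 0.8000 0.9520 -0.7360

o_n = [-0.5738, -0.3185, 1.1343]
J₁: ẑ×o_n = [0.3185, -0.5738, 0.0000], ω = ẑ
J2: z=[0.8090, 0.5878, 0.0000] o=[0.1469, -0.2023, 0.5900] → [0.3199, -0.4403, 0.3296, 0.8090, 0.5878, 0.0000]
J3: z=[0.2106, -0.2899, 0.9336] o=[0.0043, -0.0059, 0.6832] → [0.1610, -0.6347, -0.2334, 0.2106, -0.2899, 0.9336]
J4: z=[0.2106, -0.2899, 0.9336] o=[-0.5120, 0.1614, 1.0230] → [0.4158, -0.0811, -0.1190, 0.2106, -0.2899, 0.9336]
q̇ = J⁺·V = [0.6330, 0.8000, 0.9520, -0.7360]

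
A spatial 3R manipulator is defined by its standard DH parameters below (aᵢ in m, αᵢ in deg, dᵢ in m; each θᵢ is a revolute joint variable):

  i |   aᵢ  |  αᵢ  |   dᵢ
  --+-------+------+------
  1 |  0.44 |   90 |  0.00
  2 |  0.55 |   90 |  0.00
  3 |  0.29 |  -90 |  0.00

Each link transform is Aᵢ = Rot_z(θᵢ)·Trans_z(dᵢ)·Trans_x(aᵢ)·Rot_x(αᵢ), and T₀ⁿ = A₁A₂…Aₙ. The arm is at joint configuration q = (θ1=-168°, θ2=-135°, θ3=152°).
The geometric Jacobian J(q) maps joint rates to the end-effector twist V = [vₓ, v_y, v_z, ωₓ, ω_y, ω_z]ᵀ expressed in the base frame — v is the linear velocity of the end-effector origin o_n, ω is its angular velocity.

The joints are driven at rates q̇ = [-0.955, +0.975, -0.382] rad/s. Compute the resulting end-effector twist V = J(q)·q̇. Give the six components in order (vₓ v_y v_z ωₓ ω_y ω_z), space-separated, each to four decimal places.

-0.1015 0.3051 -0.2394 -0.4669 0.8975 -1.2251

o_n = [-0.2554, 0.0849, -0.2079]
J₁: ẑ×o_n = [-0.0849, -0.2554, 0.0000], ω = ẑ
J2: z=[-0.2079, 0.9781, 0.0000] o=[-0.4304, -0.0915, 0.0000] → [-0.2033, -0.0432, -0.2079, -0.2079, 0.9781, 0.0000]
J3: z=[0.6917, 0.1470, 0.7071] o=[-0.0500, -0.0106, -0.3889] → [-0.0409, -0.2705, 0.0963, 0.6917, 0.1470, 0.7071]
V = J·q̇ = [-0.1015, 0.3051, -0.2394, -0.4669, 0.8975, -1.2251]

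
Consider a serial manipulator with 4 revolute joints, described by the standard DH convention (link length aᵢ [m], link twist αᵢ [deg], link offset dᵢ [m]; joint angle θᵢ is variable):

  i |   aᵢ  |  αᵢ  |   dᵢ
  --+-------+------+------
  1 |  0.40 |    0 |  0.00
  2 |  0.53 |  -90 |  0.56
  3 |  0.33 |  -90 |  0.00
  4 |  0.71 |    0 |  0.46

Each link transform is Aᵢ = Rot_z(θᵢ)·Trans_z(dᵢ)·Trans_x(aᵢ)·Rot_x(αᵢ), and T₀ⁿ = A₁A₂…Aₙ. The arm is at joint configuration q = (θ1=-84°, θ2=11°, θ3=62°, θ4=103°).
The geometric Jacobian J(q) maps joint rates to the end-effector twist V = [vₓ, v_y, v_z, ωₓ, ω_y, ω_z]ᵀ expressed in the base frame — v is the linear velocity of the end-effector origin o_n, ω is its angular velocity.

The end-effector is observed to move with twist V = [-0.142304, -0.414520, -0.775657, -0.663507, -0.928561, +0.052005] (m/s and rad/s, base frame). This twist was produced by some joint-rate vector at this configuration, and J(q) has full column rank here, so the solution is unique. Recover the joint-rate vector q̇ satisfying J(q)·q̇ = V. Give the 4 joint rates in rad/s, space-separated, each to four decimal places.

o_n = [-0.5602, -0.7950, 0.1937]
J₁: ẑ×o_n = [0.7950, -0.5602, 0.0000], ω = ẑ
J2: z=[0.0000, 0.0000, 1.0000] o=[0.0418, -0.3978, 0.0000] → [0.3971, -0.6020, 0.0000, 0.0000, 0.0000, 1.0000]
J3: z=[0.9563, 0.2924, 0.0000] o=[0.1968, -0.9047, 0.5600] → [-0.1071, 0.3503, 0.3262, 0.9563, 0.2924, 0.0000]
J4: z=[-0.2581, 0.8444, -0.4695] o=[0.2421, -1.0528, 0.2686] → [0.0578, 0.3573, 0.6108, -0.2581, 0.8444, -0.4695]
q̇ = J⁺·V = [-0.1710, -0.1460, -0.9060, -0.7860]

-0.1710 -0.1460 -0.9060 -0.7860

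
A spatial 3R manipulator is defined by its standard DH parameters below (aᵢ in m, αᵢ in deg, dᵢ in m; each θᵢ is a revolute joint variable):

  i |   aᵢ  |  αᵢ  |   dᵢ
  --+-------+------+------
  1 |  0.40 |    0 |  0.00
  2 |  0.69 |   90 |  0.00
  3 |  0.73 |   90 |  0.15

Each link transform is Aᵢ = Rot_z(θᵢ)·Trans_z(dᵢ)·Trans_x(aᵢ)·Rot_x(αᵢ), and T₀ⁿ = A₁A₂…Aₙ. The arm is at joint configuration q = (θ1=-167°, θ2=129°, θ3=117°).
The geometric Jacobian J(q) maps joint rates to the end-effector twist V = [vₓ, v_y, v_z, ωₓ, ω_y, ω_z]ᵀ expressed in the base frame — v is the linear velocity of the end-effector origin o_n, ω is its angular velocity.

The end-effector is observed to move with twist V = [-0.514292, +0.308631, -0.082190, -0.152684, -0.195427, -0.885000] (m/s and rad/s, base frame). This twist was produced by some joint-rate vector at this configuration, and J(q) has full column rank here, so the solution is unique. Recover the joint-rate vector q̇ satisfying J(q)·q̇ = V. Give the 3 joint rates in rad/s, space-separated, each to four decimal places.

o_n = [-0.1995, -0.4290, 0.6504]
J₁: ẑ×o_n = [0.4290, -0.1995, 0.0000], ω = ẑ
J2: z=[0.0000, 0.0000, 1.0000] o=[-0.3897, -0.0900, 0.0000] → [0.3390, 0.1902, -0.0000, 0.0000, 0.0000, 1.0000]
J3: z=[-0.6157, -0.7880, 0.0000] o=[0.1540, -0.5148, 0.0000] → [-0.5125, 0.4004, -0.3314, -0.6157, -0.7880, 0.0000]
q̇ = J⁺·V = [-0.9690, 0.0840, 0.2480]

-0.9690 0.0840 0.2480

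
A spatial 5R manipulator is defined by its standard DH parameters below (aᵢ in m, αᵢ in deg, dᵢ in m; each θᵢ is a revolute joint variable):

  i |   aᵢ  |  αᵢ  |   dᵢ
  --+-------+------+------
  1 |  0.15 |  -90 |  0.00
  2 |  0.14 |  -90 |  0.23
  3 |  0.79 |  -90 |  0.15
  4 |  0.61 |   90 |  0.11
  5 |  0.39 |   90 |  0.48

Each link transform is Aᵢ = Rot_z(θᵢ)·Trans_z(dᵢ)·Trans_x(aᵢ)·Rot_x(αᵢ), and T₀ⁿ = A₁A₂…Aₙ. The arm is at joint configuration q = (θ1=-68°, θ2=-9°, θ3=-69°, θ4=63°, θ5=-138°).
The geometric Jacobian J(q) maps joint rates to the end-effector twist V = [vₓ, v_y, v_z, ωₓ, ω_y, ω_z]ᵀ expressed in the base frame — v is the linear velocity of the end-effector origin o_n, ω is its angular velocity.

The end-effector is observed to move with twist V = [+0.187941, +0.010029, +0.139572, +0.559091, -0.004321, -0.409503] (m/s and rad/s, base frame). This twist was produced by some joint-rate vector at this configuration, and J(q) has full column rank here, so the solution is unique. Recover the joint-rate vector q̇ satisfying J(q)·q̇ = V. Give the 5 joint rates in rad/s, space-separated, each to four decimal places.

o_n = [1.6847, -0.0144, -0.0054]
J₁: ẑ×o_n = [0.0144, 1.6847, -0.0000], ω = ẑ
J2: z=[0.9272, 0.3746, 0.0000] o=[0.0562, -0.1391, 0.0000] → [-0.0020, 0.0050, -0.4945, 0.9272, 0.3746, 0.0000]
J3: z=[0.0586, -0.1450, -0.9877] o=[0.3212, -0.1811, 0.0219] → [0.1686, -1.3451, 0.2075, 0.0586, -0.1450, -0.9877]
J4: z=[0.0131, -0.9892, 0.1460] o=[1.1186, -0.1859, -0.0820] → [-0.1008, 0.0817, 0.5622, 0.0131, -0.9892, 0.1460]
J5: z=[0.9160, -0.0467, -0.3985] o=[1.3646, -0.2099, 0.4864] → [0.1008, 0.3230, 0.1940, 0.9160, -0.0467, -0.3985]
q̇ = J⁺·V = [0.5250, 0.1140, 0.7530, -0.0840, 0.4480]

0.5250 0.1140 0.7530 -0.0840 0.4480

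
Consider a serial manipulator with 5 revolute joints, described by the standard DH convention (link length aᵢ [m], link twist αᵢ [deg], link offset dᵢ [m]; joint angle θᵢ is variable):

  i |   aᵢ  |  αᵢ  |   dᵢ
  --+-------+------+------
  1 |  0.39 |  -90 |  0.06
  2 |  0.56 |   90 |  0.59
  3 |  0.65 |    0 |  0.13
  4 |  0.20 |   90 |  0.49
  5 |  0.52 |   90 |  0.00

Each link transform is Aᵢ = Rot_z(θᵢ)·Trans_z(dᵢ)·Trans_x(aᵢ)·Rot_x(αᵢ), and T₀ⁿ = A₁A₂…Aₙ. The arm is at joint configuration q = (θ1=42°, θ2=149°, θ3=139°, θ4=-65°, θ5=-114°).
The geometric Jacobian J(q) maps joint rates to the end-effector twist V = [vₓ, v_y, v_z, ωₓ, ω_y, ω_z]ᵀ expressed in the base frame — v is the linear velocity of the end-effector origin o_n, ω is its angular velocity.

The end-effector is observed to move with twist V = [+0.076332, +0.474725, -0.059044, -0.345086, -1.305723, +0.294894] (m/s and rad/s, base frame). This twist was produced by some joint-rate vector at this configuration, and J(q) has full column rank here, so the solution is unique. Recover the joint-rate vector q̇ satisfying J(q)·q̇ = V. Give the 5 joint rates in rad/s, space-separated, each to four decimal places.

o_n = [-0.3696, 1.0201, -0.0984]
J₁: ẑ×o_n = [-1.0201, -0.3696, 0.0000], ω = ẑ
J2: z=[-0.6691, 0.7431, 0.0000] o=[0.2898, 0.2610, 0.0600] → [-0.1177, -0.1060, -0.0179, -0.6691, 0.7431, 0.0000]
J3: z=[0.3827, 0.3446, -0.8572] o=[-0.4617, 0.3782, -0.2284] → [0.5950, -0.1287, 0.2139, 0.3827, 0.3446, -0.8572]
J4: z=[0.3827, 0.3446, -0.8572] o=[-0.3848, 1.0213, -0.0872] → [-0.0049, -0.0087, -0.0057, 0.3827, 0.3446, -0.8572]
J5: z=[-0.4279, -0.7562, -0.4951] o=[-0.3610, 1.3014, -0.5356] → [-0.4699, 0.1914, 0.1139, -0.4279, -0.7562, -0.4951]
q̇ = J⁺·V = [-0.6080, -0.5950, -0.6240, -0.7320, 0.5240]

-0.6080 -0.5950 -0.6240 -0.7320 0.5240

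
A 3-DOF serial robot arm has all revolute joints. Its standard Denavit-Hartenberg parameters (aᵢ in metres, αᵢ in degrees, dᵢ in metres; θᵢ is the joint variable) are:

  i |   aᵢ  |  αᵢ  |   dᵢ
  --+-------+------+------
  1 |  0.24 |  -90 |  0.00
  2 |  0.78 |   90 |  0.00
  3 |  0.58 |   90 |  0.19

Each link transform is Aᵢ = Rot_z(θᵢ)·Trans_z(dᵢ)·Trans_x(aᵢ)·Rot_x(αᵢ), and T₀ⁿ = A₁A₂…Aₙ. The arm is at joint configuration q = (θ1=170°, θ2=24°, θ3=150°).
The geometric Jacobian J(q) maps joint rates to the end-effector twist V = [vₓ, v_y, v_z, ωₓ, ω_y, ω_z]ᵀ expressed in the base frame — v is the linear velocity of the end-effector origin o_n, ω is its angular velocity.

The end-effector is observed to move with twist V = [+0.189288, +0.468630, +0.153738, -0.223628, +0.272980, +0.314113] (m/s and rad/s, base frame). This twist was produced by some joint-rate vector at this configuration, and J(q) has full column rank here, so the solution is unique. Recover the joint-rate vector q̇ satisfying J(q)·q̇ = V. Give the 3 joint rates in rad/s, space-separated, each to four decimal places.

-0.2870 -0.2300 0.6580

o_n = [-0.6127, -0.1864, 0.0606]
J₁: ẑ×o_n = [0.1864, -0.6127, 0.0000], ω = ẑ
J2: z=[-0.1736, -0.9848, 0.0000] o=[-0.2364, 0.0417, 0.0000] → [-0.0597, 0.0105, -0.3310, -0.1736, -0.9848, 0.0000]
J3: z=[-0.4006, 0.0706, 0.9135] o=[-0.9381, 0.1654, -0.3173] → [0.3481, 0.4487, 0.1180, -0.4006, 0.0706, 0.9135]
q̇ = J⁺·V = [-0.2870, -0.2300, 0.6580]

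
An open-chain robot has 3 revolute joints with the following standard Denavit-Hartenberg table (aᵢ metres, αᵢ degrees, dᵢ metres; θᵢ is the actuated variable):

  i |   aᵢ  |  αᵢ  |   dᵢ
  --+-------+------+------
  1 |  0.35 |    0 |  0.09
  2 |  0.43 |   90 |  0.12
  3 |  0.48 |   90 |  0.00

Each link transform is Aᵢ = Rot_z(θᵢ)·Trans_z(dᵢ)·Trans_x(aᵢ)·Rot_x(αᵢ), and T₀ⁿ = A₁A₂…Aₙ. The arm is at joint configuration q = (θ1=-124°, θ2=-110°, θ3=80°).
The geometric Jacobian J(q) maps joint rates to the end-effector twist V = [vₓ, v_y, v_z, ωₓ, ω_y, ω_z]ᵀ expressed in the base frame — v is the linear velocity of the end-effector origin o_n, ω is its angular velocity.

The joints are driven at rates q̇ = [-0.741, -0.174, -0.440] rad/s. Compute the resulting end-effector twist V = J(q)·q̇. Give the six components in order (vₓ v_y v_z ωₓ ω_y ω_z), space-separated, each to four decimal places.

0.0427 0.5894 -0.0367 -0.3560 -0.2586 -0.9150

o_n = [-0.4975, 0.1251, 0.6827]
J₁: ẑ×o_n = [-0.1251, -0.4975, 0.0000], ω = ẑ
J2: z=[0.0000, 0.0000, 1.0000] o=[-0.1957, -0.2902, 0.0900] → [-0.4153, -0.3017, 0.0000, 0.0000, 0.0000, 1.0000]
J3: z=[0.8090, 0.5878, 0.0000] o=[-0.4485, 0.0577, 0.2100] → [0.2779, -0.3824, 0.0834, 0.8090, 0.5878, 0.0000]
V = J·q̇ = [0.0427, 0.5894, -0.0367, -0.3560, -0.2586, -0.9150]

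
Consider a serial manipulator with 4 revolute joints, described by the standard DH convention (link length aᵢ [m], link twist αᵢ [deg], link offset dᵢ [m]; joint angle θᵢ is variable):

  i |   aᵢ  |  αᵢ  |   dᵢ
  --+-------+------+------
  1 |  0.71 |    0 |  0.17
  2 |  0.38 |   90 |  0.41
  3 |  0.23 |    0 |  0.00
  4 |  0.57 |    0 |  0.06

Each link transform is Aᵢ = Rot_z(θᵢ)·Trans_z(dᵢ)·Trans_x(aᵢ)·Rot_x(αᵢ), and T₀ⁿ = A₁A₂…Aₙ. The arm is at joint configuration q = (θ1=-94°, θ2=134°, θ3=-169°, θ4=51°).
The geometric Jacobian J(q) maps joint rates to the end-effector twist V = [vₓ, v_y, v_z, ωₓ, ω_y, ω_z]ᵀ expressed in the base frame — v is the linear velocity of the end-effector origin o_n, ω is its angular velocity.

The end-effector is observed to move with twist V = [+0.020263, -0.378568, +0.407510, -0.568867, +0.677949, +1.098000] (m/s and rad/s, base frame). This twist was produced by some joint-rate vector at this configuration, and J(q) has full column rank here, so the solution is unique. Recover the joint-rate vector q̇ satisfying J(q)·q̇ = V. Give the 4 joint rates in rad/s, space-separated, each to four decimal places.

0.3620 0.7360 -0.7560 -0.1290

o_n = [-0.0978, -0.8271, 0.0328]
J₁: ẑ×o_n = [0.8271, -0.0978, 0.0000], ω = ẑ
J2: z=[0.0000, 0.0000, 1.0000] o=[-0.0495, -0.7083, 0.1700] → [0.1188, -0.0483, 0.0000, 0.0000, 0.0000, 1.0000]
J3: z=[0.6428, -0.7660, 0.0000] o=[0.2416, -0.4640, 0.5800] → [0.4192, 0.3517, -0.4934, 0.6428, -0.7660, 0.0000]
J4: z=[0.6428, -0.7660, 0.0000] o=[0.0686, -0.6091, 0.5361] → [0.3855, 0.3235, -0.2676, 0.6428, -0.7660, 0.0000]
q̇ = J⁺·V = [0.3620, 0.7360, -0.7560, -0.1290]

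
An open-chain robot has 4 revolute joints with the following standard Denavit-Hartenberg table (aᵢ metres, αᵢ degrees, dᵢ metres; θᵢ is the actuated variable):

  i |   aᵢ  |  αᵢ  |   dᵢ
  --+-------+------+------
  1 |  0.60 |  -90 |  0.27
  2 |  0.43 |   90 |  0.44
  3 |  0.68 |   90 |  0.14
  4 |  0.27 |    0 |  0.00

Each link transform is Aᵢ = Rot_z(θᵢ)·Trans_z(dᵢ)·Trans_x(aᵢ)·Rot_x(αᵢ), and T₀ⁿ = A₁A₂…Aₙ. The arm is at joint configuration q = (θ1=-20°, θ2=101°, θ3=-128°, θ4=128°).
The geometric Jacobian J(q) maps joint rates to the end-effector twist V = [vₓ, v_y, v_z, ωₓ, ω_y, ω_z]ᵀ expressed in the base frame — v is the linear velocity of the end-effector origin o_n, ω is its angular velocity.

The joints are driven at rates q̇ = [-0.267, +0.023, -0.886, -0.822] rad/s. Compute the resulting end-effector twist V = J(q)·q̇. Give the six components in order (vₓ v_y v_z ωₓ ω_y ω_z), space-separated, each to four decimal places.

o_n = [0.8808, -0.2832, 0.0911]
J₁: ẑ×o_n = [0.2832, 0.8808, -0.0000], ω = ẑ
J2: z=[0.3420, 0.9397, 0.0000] o=[0.5638, -0.2052, 0.2700] → [-0.1681, 0.0612, -0.3246, 0.3420, 0.9397, 0.0000]
J3: z=[0.9224, -0.3357, -0.1908] o=[0.6372, 0.2363, -0.1521] → [-0.1808, -0.2708, -0.3974, 0.9224, -0.3357, -0.1908]
J4: z=[0.3519, 0.5271, 0.7735] o=[0.6581, -0.3415, 0.2321] → [-0.1195, 0.2219, -0.0969, 0.3519, 0.5271, 0.7735]
V = J·q̇ = [0.1789, -0.1762, 0.4243, -1.0986, -0.1142, -0.7338]

0.1789 -0.1762 0.4243 -1.0986 -0.1142 -0.7338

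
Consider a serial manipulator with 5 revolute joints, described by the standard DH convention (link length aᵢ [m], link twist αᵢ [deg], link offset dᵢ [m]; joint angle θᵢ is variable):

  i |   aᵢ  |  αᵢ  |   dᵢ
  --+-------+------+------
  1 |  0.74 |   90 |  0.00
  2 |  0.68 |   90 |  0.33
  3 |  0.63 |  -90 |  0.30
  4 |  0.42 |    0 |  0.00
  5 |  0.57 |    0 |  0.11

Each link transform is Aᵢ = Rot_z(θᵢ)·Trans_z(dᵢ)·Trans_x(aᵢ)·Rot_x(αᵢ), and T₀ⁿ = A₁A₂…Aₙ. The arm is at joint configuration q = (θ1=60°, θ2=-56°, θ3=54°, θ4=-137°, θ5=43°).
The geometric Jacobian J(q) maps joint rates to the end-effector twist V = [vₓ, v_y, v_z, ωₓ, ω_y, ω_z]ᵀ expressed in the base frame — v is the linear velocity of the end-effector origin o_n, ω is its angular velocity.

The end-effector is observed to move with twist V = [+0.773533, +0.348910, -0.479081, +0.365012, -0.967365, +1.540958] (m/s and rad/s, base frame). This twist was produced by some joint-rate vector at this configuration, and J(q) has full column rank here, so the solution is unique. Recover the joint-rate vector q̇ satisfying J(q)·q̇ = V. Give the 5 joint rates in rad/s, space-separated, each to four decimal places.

0.7680 0.0680 0.1110 0.3120 0.9330

o_n = [0.6431, -0.1335, -1.2738]
J₁: ẑ×o_n = [0.1335, 0.6431, -0.0000], ω = ẑ
J2: z=[0.8660, -0.5000, 0.0000] o=[0.3700, 0.6409, 0.0000] → [0.6369, 1.1031, -0.5341, 0.8660, -0.5000, 0.0000]
J3: z=[-0.4145, -0.7180, -0.5592] o=[0.8459, 0.8052, -0.5637] → [-0.0151, -0.1809, 0.2435, -0.4145, -0.7180, -0.5592]
J4: z=[0.2828, -0.6857, 0.6707] o=[1.2665, 0.5143, -1.0385] → [0.5958, -0.3516, -0.6107, 0.2828, -0.6857, 0.6707]
J5: z=[0.2828, -0.6857, 0.6707] o=[0.8821, 0.3454, -1.0490] → [0.4754, -0.0967, -0.2993, 0.2828, -0.6857, 0.6707]
q̇ = J⁺·V = [0.7680, 0.0680, 0.1110, 0.3120, 0.9330]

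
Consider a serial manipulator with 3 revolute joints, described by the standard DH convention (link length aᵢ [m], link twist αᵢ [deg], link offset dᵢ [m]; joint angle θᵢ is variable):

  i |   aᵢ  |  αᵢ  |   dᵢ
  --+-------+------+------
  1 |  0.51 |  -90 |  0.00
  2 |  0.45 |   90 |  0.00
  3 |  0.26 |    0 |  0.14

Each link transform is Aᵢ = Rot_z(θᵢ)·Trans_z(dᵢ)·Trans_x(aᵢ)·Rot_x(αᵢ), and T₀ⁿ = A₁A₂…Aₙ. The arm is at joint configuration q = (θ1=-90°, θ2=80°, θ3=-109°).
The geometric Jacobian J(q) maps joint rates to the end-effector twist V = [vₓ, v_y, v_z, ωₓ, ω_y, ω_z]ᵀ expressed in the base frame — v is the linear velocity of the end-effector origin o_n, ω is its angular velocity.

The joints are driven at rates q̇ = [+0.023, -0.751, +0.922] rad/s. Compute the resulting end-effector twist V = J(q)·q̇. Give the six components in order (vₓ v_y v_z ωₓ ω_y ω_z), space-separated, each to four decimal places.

-0.0617 -0.2970 -0.0720 -0.7510 -0.9080 0.1831

o_n = [-0.2458, -0.7113, -0.3355]
J₁: ẑ×o_n = [0.7113, -0.2458, 0.0000], ω = ẑ
J2: z=[1.0000, 0.0000, 0.0000] o=[0.0000, -0.5100, 0.0000] → [-0.0000, 0.3355, -0.2013, 1.0000, 0.0000, 0.0000]
J3: z=[0.0000, -0.9848, 0.1736] o=[0.0000, -0.5881, -0.4432] → [-0.0846, -0.0427, -0.2421, 0.0000, -0.9848, 0.1736]
V = J·q̇ = [-0.0617, -0.2970, -0.0720, -0.7510, -0.9080, 0.1831]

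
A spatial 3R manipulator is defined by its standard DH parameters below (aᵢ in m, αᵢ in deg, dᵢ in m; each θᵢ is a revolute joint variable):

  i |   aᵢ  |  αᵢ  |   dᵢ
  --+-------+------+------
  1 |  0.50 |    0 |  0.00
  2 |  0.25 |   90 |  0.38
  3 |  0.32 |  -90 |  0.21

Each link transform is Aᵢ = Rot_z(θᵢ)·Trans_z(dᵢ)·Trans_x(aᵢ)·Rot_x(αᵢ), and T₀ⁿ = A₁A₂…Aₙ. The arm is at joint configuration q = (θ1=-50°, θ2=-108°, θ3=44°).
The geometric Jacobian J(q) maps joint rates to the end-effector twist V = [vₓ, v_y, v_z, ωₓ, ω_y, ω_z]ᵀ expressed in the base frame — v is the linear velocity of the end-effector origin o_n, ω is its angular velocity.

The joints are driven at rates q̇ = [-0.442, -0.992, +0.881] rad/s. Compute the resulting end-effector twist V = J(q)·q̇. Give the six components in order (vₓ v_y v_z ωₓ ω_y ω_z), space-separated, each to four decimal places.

o_n = [-0.2025, -0.3682, 0.6023]
J₁: ẑ×o_n = [0.3682, -0.2025, 0.0000], ω = ẑ
J2: z=[0.0000, 0.0000, 1.0000] o=[0.3214, -0.3830, 0.0000] → [-0.0148, -0.5239, 0.0000, 0.0000, 0.0000, 1.0000]
J3: z=[-0.3746, 0.9272, 0.0000] o=[0.0896, -0.4767, 0.3800] → [0.2061, 0.0833, 0.2302, -0.3746, 0.9272, 0.0000]
V = J·q̇ = [0.0335, 0.6826, 0.2028, -0.3300, 0.8168, -1.4340]

0.0335 0.6826 0.2028 -0.3300 0.8168 -1.4340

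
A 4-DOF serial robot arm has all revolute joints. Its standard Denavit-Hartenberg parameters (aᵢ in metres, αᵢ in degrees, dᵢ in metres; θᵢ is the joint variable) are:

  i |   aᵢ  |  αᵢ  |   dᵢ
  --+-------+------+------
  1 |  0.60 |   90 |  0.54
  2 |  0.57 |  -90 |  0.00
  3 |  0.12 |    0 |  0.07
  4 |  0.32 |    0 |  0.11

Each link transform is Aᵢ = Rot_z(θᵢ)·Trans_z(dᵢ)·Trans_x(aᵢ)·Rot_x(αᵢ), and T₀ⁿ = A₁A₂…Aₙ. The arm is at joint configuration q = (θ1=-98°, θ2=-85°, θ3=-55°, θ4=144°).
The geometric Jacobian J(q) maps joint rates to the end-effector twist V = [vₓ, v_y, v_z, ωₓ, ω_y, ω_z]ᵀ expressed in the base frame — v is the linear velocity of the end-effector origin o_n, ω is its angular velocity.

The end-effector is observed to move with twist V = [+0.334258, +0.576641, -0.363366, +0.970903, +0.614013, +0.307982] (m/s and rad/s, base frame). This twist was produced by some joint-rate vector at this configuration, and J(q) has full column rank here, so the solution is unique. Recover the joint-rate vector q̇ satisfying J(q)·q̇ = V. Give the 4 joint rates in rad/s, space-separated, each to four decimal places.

0.3730 -0.8760 -0.8240 0.0780

o_n = [0.1032, -0.8582, -0.0863]
J₁: ẑ×o_n = [0.8582, 0.1032, -0.0000], ω = ẑ
J2: z=[-0.9903, 0.1392, 0.0000] o=[-0.0835, -0.5942, 0.5400] → [-0.0872, -0.6202, 0.2355, -0.9903, 0.1392, 0.0000]
J3: z=[-0.1386, -0.9865, 0.0872] o=[-0.0904, -0.6434, -0.0278] → [0.0764, 0.0088, 0.2208, -0.1386, -0.9865, 0.0872]
J4: z=[-0.1386, -0.9865, 0.0872] o=[-0.1983, -0.7047, -0.0903] → [0.0094, 0.0268, 0.3187, -0.1386, -0.9865, 0.0872]
q̇ = J⁺·V = [0.3730, -0.8760, -0.8240, 0.0780]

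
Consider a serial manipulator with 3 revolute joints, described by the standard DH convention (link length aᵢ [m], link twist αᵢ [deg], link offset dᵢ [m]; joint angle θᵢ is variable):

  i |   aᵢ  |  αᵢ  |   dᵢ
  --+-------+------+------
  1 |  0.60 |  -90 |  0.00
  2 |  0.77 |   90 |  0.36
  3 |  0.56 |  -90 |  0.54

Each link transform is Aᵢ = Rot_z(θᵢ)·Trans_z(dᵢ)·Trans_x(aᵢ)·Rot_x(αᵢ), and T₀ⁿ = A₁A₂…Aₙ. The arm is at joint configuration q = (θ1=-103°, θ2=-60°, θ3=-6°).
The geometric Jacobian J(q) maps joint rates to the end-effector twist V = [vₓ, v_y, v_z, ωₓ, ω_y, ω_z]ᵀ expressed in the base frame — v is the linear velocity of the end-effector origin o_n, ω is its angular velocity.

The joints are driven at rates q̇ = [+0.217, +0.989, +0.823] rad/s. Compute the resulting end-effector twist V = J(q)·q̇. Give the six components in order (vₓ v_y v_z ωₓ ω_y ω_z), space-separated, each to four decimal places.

o_n = [0.1147, -0.8432, 1.4192]
J₁: ẑ×o_n = [0.8432, 0.1147, -0.0000], ω = ẑ
J2: z=[0.9744, -0.2250, 0.0000] o=[-0.1350, -0.5846, 0.0000] → [-0.3192, -1.3828, -0.1958, 0.9744, -0.2250, 0.0000]
J3: z=[0.1948, 0.8438, 0.5000] o=[0.1292, -1.0407, 0.6668] → [0.5361, -0.1538, 0.0507, 0.1948, 0.8438, 0.5000]
V = J·q̇ = [0.3084, -1.4693, -0.1519, 1.1240, 0.4720, 0.6285]

0.3084 -1.4693 -0.1519 1.1240 0.4720 0.6285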